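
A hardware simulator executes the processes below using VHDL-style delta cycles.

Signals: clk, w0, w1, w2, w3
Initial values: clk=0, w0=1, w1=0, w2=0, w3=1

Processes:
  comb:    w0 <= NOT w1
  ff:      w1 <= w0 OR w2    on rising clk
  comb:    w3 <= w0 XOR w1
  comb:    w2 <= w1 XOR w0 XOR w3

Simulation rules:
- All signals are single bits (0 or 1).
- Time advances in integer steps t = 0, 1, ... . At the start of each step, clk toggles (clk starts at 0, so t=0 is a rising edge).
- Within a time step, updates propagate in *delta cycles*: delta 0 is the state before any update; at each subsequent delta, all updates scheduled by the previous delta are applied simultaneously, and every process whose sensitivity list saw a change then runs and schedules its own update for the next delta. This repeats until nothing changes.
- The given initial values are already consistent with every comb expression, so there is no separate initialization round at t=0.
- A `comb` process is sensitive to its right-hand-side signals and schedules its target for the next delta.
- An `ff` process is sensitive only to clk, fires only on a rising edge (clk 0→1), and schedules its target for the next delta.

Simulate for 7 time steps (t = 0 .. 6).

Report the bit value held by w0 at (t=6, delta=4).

[bits: w1,w2,w3,clk,w0]
t=0: Δ0=00101 Δ1=00111 Δ2=10111 Δ3=11010 Δ4=11110 Δ5=10110 | 5Δ
t=1: Δ0=10110 Δ1=10100 | 1Δ
t=2: Δ0=10100 Δ1=10110 Δ2=00110 Δ3=01011 Δ4=01111 Δ5=00111 | 5Δ
t=3: Δ0=00111 Δ1=00101 | 1Δ
t=4: Δ0=00101 Δ1=00111 Δ2=10111 Δ3=11010 Δ4=11110 Δ5=10110 | 5Δ
t=5: Δ0=10110 Δ1=10100 | 1Δ
t=6: Δ0=10100 Δ1=10110 Δ2=00110 Δ3=01011 Δ4=01111 Δ5=00111 | 5Δ

1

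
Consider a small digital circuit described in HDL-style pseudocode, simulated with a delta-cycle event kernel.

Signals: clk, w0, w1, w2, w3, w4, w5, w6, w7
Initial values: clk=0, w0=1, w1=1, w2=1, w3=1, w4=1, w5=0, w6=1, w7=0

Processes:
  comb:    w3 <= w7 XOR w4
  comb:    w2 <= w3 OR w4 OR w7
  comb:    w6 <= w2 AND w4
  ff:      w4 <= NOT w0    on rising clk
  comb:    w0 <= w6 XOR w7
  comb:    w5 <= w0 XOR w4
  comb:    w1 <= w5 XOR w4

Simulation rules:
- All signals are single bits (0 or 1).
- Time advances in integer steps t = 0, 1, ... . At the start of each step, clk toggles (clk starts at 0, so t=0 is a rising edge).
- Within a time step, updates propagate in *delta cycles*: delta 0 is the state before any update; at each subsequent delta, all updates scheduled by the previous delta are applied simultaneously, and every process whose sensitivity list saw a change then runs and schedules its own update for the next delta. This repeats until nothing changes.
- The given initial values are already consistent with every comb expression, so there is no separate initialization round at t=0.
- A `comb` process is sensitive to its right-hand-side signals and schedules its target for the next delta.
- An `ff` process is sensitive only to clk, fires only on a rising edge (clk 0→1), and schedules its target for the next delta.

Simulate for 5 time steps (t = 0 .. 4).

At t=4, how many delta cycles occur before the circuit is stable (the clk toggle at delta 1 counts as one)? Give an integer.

6

[bits: w5,w0,w4,clk,w7,w1,w3,w6,w2]
t=0: Δ0=011001111 Δ1=011101111 Δ2=010101111 Δ3=110100001 Δ4=100101000 Δ5=000101000 Δ6=000100000 | 6Δ
t=1: Δ0=000100000 Δ1=000000000 | 1Δ
t=2: Δ0=000000000 Δ1=000100000 Δ2=001100000 Δ3=101101101 Δ4=101100111 Δ5=111100111 Δ6=011100111 Δ7=011101111 | 7Δ
t=3: Δ0=011101111 Δ1=011001111 | 1Δ
t=4: Δ0=011001111 Δ1=011101111 Δ2=010101111 Δ3=110100001 Δ4=100101000 Δ5=000101000 Δ6=000100000 | 6Δ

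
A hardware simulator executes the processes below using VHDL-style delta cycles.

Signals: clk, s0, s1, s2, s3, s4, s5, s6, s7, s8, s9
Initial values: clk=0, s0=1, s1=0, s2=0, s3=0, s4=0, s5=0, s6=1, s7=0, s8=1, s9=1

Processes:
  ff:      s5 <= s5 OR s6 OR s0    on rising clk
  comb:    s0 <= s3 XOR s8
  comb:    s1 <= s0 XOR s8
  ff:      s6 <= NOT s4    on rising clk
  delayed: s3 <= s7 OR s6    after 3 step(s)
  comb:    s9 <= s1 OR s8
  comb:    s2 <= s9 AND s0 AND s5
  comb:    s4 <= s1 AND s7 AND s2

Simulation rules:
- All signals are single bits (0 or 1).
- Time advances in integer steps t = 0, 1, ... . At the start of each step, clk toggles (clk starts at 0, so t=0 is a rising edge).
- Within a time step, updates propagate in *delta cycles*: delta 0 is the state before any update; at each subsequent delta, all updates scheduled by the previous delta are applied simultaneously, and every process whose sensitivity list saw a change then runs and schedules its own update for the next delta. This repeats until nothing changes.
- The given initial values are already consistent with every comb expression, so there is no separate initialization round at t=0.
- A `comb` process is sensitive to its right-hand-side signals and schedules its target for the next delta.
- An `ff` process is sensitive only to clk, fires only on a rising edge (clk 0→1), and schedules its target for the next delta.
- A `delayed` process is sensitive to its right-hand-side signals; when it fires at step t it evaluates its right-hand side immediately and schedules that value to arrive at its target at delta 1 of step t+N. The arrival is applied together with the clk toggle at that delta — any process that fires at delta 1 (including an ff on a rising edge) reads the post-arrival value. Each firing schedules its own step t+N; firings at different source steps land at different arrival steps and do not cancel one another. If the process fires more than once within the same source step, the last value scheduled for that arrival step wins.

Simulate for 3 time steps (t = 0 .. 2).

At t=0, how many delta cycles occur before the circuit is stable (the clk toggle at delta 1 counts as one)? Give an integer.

3

t=0 Δ0: s6=1 s3=0 clk=0 s8=1 s5=0 s7=0 s9=1 s4=0 s2=0 s1=0 s0=1
  Δ1: clk:0→1
  Δ2: s5:0→1
  Δ3: s2:0→1
  (3Δ to stable)
t=1 Δ0: s6=1 s3=0 clk=1 s8=1 s5=1 s7=0 s9=1 s4=0 s2=1 s1=0 s0=1
  Δ1: clk:1→0
  (1Δ to stable)
t=2 Δ0: s6=1 s3=0 clk=0 s8=1 s5=1 s7=0 s9=1 s4=0 s2=1 s1=0 s0=1
  Δ1: clk:0→1
  (1Δ to stable)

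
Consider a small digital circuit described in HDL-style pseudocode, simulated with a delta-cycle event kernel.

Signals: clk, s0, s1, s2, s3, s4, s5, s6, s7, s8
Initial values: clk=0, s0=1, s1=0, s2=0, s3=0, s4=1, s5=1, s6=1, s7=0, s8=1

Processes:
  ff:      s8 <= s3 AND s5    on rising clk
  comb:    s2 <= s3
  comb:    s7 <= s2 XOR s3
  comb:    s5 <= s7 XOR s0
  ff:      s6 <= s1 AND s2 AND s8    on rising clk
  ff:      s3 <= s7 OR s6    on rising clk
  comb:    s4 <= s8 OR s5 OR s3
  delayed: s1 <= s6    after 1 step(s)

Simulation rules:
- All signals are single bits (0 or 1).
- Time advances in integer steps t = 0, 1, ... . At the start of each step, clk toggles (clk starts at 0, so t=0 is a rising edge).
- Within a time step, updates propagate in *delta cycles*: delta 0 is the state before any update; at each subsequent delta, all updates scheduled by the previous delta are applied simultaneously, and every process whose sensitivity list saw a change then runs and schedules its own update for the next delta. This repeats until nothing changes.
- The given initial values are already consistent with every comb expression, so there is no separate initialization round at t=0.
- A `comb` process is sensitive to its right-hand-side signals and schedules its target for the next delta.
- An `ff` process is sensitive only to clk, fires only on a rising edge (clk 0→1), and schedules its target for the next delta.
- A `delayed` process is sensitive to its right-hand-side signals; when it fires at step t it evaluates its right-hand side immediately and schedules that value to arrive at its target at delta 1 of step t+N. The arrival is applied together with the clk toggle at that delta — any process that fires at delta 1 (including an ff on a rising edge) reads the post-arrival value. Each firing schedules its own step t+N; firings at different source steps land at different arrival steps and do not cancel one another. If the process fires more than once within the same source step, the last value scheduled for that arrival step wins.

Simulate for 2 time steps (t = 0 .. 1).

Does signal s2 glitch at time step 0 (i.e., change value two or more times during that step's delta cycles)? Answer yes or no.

no

[bits: s4,s0,s5,s6,s8,clk,s1,s3,s7,s2]
t=0: Δ0=1111100000 Δ1=1111110000 Δ2=1110010100 Δ3=1110010111 Δ4=1100010101 Δ5=1110010101 | 5Δ
t=1: Δ0=1110010101 Δ1=1110000101 | 1Δ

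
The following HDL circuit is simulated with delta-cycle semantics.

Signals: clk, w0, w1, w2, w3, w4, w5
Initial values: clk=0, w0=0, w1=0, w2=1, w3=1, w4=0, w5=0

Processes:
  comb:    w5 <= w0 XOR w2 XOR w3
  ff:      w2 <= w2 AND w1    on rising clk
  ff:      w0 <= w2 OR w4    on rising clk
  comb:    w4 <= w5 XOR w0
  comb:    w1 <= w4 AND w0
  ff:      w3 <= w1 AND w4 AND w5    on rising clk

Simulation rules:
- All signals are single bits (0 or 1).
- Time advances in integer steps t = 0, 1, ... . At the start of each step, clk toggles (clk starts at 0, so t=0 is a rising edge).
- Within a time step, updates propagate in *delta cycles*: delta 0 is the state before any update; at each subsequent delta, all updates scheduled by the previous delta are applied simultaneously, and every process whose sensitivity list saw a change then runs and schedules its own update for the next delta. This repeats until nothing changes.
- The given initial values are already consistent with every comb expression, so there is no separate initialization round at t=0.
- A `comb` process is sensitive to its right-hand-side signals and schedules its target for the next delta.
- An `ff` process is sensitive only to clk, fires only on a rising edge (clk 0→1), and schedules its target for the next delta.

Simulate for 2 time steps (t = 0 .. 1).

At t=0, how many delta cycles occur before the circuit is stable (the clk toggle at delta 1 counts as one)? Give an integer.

t=0 Δ0: w0=0 w5=0 w2=1 w4=0 w3=1 w1=0 clk=0
  Δ1: clk:0→1
  Δ2: w0:0→1, w2:1→0, w3:1→0
  Δ3: w5:0→1, w4:0→1
  Δ4: w4:1→0, w1:0→1
  Δ5: w1:1→0
  (5Δ to stable)
t=1 Δ0: w0=1 w5=1 w2=0 w4=0 w3=0 w1=0 clk=1
  Δ1: clk:1→0
  (1Δ to stable)

5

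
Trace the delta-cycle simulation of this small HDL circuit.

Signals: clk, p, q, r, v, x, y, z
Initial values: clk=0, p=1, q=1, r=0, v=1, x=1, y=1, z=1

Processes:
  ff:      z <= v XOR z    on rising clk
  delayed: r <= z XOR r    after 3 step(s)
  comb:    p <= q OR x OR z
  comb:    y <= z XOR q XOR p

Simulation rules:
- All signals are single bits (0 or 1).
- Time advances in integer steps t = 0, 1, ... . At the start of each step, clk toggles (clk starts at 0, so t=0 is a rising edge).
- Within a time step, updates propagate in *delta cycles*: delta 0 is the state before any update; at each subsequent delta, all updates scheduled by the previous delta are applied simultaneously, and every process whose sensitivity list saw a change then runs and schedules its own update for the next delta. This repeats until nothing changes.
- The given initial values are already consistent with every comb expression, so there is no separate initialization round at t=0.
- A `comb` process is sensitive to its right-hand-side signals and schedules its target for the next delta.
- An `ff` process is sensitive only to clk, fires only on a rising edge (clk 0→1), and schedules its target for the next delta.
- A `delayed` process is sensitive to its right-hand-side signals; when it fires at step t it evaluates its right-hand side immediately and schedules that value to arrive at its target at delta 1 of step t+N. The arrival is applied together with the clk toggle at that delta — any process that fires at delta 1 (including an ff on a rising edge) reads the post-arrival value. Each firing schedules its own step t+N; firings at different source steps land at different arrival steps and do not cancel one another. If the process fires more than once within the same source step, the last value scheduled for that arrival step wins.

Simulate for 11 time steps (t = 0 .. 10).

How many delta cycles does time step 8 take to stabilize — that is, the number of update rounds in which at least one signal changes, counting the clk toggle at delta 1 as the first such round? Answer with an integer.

[bits: r,y,clk,v,z,p,q,x]
t=0: Δ0=01011111 Δ1=01111111 Δ2=01110111 Δ3=00110111 | 3Δ
t=1: Δ0=00110111 Δ1=00010111 | 1Δ
t=2: Δ0=00010111 Δ1=00110111 Δ2=00111111 Δ3=01111111 | 3Δ
t=3: Δ0=01111111 Δ1=01011111 | 1Δ
t=4: Δ0=01011111 Δ1=01111111 Δ2=01110111 Δ3=00110111 | 3Δ
t=5: Δ0=00110111 Δ1=10010111 | 1Δ
t=6: Δ0=10010111 Δ1=10110111 Δ2=10111111 Δ3=11111111 | 3Δ
t=7: Δ0=11111111 Δ1=01011111 | 1Δ
t=8: Δ0=01011111 Δ1=11111111 Δ2=11110111 Δ3=10110111 | 3Δ
t=9: Δ0=10110111 Δ1=00010111 | 1Δ
t=10: Δ0=00010111 Δ1=10110111 Δ2=10111111 Δ3=11111111 | 3Δ

3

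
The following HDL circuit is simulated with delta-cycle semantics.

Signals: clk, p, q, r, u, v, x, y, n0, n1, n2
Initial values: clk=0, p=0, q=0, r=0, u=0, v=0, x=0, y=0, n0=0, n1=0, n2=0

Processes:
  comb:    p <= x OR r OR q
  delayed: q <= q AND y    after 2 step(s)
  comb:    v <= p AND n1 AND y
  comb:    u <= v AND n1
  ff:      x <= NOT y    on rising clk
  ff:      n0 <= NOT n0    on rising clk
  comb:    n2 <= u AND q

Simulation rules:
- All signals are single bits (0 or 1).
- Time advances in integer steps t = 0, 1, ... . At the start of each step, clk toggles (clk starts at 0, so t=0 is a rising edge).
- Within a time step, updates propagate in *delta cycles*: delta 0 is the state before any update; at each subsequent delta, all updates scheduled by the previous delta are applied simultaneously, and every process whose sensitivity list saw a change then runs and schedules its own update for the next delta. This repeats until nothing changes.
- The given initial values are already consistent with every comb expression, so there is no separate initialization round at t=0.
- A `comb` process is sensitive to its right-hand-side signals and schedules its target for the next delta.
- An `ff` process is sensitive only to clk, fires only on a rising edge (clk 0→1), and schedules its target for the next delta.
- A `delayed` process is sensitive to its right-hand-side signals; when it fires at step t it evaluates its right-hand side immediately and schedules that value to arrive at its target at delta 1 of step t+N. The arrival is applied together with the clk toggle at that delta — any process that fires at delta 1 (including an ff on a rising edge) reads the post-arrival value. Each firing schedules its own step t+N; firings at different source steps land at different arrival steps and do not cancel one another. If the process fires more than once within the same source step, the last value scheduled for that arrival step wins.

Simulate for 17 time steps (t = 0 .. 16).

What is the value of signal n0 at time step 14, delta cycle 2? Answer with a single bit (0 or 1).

[bits: p,u,n2,clk,y,x,n0,q,n1,r,v]
t=0: Δ0=00000000000 Δ1=00010000000 Δ2=00010110000 Δ3=10010110000 | 3Δ
t=1: Δ0=10010110000 Δ1=10000110000 | 1Δ
t=2: Δ0=10000110000 Δ1=10010110000 Δ2=10010100000 | 2Δ
t=3: Δ0=10010100000 Δ1=10000100000 | 1Δ
t=4: Δ0=10000100000 Δ1=10010100000 Δ2=10010110000 | 2Δ
t=5: Δ0=10010110000 Δ1=10000110000 | 1Δ
t=6: Δ0=10000110000 Δ1=10010110000 Δ2=10010100000 | 2Δ
t=7: Δ0=10010100000 Δ1=10000100000 | 1Δ
t=8: Δ0=10000100000 Δ1=10010100000 Δ2=10010110000 | 2Δ
t=9: Δ0=10010110000 Δ1=10000110000 | 1Δ
t=10: Δ0=10000110000 Δ1=10010110000 Δ2=10010100000 | 2Δ
t=11: Δ0=10010100000 Δ1=10000100000 | 1Δ
t=12: Δ0=10000100000 Δ1=10010100000 Δ2=10010110000 | 2Δ
t=13: Δ0=10010110000 Δ1=10000110000 | 1Δ
t=14: Δ0=10000110000 Δ1=10010110000 Δ2=10010100000 | 2Δ
t=15: Δ0=10010100000 Δ1=10000100000 | 1Δ
t=16: Δ0=10000100000 Δ1=10010100000 Δ2=10010110000 | 2Δ

0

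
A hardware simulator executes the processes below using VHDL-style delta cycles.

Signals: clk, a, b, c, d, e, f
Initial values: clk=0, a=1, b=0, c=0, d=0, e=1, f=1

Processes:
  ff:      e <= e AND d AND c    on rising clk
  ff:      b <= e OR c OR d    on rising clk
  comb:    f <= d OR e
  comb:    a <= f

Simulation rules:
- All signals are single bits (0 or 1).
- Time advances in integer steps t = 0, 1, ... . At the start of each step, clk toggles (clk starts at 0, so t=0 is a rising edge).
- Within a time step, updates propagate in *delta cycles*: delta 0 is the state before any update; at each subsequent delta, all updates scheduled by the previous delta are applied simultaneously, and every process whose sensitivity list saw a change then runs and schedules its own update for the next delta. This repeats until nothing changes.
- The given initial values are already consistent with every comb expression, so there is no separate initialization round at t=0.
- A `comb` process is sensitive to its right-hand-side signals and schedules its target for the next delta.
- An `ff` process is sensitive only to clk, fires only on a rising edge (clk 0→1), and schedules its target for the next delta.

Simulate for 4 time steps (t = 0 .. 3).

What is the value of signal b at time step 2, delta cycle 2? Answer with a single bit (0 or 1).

0

t=0 Δ0: clk=0 a=1 b=0 d=0 e=1 c=0 f=1
  Δ1: clk:0→1
  Δ2: b:0→1, e:1→0
  Δ3: f:1→0
  Δ4: a:1→0
  (4Δ to stable)
t=1 Δ0: clk=1 a=0 b=1 d=0 e=0 c=0 f=0
  Δ1: clk:1→0
  (1Δ to stable)
t=2 Δ0: clk=0 a=0 b=1 d=0 e=0 c=0 f=0
  Δ1: clk:0→1
  Δ2: b:1→0
  (2Δ to stable)
t=3 Δ0: clk=1 a=0 b=0 d=0 e=0 c=0 f=0
  Δ1: clk:1→0
  (1Δ to stable)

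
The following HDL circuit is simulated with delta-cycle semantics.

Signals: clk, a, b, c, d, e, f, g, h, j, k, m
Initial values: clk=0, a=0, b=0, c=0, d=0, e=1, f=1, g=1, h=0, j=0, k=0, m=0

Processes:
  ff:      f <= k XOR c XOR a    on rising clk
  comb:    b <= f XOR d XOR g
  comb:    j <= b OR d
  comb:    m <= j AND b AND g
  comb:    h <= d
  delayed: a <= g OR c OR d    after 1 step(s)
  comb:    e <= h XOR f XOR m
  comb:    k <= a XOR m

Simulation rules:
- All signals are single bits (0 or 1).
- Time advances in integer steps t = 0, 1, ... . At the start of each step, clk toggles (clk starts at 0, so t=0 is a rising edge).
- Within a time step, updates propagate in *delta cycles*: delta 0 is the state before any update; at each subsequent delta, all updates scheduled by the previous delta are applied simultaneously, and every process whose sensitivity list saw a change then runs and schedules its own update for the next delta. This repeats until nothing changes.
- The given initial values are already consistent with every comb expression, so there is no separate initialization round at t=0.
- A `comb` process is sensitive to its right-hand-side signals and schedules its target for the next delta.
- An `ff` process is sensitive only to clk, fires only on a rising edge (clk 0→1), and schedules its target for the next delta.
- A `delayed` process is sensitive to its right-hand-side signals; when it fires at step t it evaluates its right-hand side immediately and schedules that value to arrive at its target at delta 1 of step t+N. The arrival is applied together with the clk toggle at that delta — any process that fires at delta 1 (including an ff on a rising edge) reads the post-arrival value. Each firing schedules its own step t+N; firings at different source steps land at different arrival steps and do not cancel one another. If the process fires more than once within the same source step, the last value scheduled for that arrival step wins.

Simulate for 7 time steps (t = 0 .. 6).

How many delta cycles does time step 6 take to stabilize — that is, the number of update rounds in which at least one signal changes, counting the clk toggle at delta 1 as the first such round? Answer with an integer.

t=0 Δ0: b=0 m=0 clk=0 a=0 c=0 d=0 k=0 j=0 e=1 f=1 g=1 h=0
  Δ1: clk:0→1
  Δ2: f:1→0
  Δ3: b:0→1, e:1→0
  Δ4: j:0→1
  Δ5: m:0→1
  Δ6: k:0→1, e:0→1
  (6Δ to stable)
t=1 Δ0: b=1 m=1 clk=1 a=0 c=0 d=0 k=1 j=1 e=1 f=0 g=1 h=0
  Δ1: clk:1→0
  (1Δ to stable)
t=2 Δ0: b=1 m=1 clk=0 a=0 c=0 d=0 k=1 j=1 e=1 f=0 g=1 h=0
  Δ1: clk:0→1
  Δ2: f:0→1
  Δ3: b:1→0, e:1→0
  Δ4: m:1→0, j:1→0
  Δ5: k:1→0, e:0→1
  (5Δ to stable)
t=3 Δ0: b=0 m=0 clk=1 a=0 c=0 d=0 k=0 j=0 e=1 f=1 g=1 h=0
  Δ1: clk:1→0
  (1Δ to stable)
t=4 Δ0: b=0 m=0 clk=0 a=0 c=0 d=0 k=0 j=0 e=1 f=1 g=1 h=0
  Δ1: clk:0→1
  Δ2: f:1→0
  Δ3: b:0→1, e:1→0
  Δ4: j:0→1
  Δ5: m:0→1
  Δ6: k:0→1, e:0→1
  (6Δ to stable)
t=5 Δ0: b=1 m=1 clk=1 a=0 c=0 d=0 k=1 j=1 e=1 f=0 g=1 h=0
  Δ1: clk:1→0
  (1Δ to stable)
t=6 Δ0: b=1 m=1 clk=0 a=0 c=0 d=0 k=1 j=1 e=1 f=0 g=1 h=0
  Δ1: clk:0→1
  Δ2: f:0→1
  Δ3: b:1→0, e:1→0
  Δ4: m:1→0, j:1→0
  Δ5: k:1→0, e:0→1
  (5Δ to stable)

5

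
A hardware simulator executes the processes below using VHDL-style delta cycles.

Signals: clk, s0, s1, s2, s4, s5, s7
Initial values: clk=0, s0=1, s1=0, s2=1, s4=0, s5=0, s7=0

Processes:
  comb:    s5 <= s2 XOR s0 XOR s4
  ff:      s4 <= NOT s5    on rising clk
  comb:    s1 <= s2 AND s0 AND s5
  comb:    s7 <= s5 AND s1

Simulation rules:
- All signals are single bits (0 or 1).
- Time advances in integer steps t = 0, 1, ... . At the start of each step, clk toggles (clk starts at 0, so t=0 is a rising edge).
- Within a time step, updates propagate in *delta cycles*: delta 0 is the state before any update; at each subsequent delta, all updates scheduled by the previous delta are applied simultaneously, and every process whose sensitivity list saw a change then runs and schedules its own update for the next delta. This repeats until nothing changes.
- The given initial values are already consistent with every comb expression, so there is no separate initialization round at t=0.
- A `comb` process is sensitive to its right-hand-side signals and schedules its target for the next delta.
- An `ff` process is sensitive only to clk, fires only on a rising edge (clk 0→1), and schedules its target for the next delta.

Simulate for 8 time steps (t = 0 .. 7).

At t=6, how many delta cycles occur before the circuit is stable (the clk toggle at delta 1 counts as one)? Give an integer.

t0.Δ0 s4=0 s7=0 s5=0 s0=1 s2=1 clk=0 s1=0
t0.Δ1 s4=0 s7=0 s5=0 s0=1 s2=1 clk=1 s1=0
t0.Δ2 s4=1 s7=0 s5=0 s0=1 s2=1 clk=1 s1=0
t0.Δ3 s4=1 s7=0 s5=1 s0=1 s2=1 clk=1 s1=0
t0.Δ4 s4=1 s7=0 s5=1 s0=1 s2=1 clk=1 s1=1
t0.Δ5 s4=1 s7=1 s5=1 s0=1 s2=1 clk=1 s1=1
t1.Δ0 s4=1 s7=1 s5=1 s0=1 s2=1 clk=1 s1=1
t1.Δ1 s4=1 s7=1 s5=1 s0=1 s2=1 clk=0 s1=1
t2.Δ0 s4=1 s7=1 s5=1 s0=1 s2=1 clk=0 s1=1
t2.Δ1 s4=1 s7=1 s5=1 s0=1 s2=1 clk=1 s1=1
t2.Δ2 s4=0 s7=1 s5=1 s0=1 s2=1 clk=1 s1=1
t2.Δ3 s4=0 s7=1 s5=0 s0=1 s2=1 clk=1 s1=1
t2.Δ4 s4=0 s7=0 s5=0 s0=1 s2=1 clk=1 s1=0
t3.Δ0 s4=0 s7=0 s5=0 s0=1 s2=1 clk=1 s1=0
t3.Δ1 s4=0 s7=0 s5=0 s0=1 s2=1 clk=0 s1=0
t4.Δ0 s4=0 s7=0 s5=0 s0=1 s2=1 clk=0 s1=0
t4.Δ1 s4=0 s7=0 s5=0 s0=1 s2=1 clk=1 s1=0
t4.Δ2 s4=1 s7=0 s5=0 s0=1 s2=1 clk=1 s1=0
t4.Δ3 s4=1 s7=0 s5=1 s0=1 s2=1 clk=1 s1=0
t4.Δ4 s4=1 s7=0 s5=1 s0=1 s2=1 clk=1 s1=1
t4.Δ5 s4=1 s7=1 s5=1 s0=1 s2=1 clk=1 s1=1
t5.Δ0 s4=1 s7=1 s5=1 s0=1 s2=1 clk=1 s1=1
t5.Δ1 s4=1 s7=1 s5=1 s0=1 s2=1 clk=0 s1=1
t6.Δ0 s4=1 s7=1 s5=1 s0=1 s2=1 clk=0 s1=1
t6.Δ1 s4=1 s7=1 s5=1 s0=1 s2=1 clk=1 s1=1
t6.Δ2 s4=0 s7=1 s5=1 s0=1 s2=1 clk=1 s1=1
t6.Δ3 s4=0 s7=1 s5=0 s0=1 s2=1 clk=1 s1=1
t6.Δ4 s4=0 s7=0 s5=0 s0=1 s2=1 clk=1 s1=0
t7.Δ0 s4=0 s7=0 s5=0 s0=1 s2=1 clk=1 s1=0
t7.Δ1 s4=0 s7=0 s5=0 s0=1 s2=1 clk=0 s1=0

4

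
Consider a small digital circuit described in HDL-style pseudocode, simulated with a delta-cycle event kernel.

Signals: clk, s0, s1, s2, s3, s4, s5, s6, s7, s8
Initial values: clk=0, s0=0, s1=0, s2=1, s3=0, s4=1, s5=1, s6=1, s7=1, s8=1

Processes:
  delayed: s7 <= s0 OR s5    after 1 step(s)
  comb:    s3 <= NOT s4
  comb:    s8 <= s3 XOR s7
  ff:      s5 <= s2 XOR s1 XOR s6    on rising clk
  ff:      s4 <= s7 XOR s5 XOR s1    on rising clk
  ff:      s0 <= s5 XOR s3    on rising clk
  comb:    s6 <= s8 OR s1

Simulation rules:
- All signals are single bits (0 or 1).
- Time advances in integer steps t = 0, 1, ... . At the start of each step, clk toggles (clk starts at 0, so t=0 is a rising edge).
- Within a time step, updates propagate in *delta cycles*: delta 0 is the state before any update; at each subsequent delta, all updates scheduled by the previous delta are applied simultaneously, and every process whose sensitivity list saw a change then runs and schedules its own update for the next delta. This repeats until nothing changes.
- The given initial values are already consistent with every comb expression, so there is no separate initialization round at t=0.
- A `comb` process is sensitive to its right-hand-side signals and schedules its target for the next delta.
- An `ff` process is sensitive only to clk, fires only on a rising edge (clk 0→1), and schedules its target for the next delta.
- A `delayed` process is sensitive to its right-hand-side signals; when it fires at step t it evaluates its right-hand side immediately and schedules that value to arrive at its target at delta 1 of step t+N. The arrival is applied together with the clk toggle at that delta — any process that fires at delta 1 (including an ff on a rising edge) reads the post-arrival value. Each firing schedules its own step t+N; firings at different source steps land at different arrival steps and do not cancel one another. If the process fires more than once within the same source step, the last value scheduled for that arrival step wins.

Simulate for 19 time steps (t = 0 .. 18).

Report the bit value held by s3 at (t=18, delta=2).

1

[bits: s3,s5,s7,s1,clk,s0,s2,s4,s6,s8]
t=0: Δ0=0110001111 Δ1=0110101111 Δ2=0010111011 Δ3=1010111011 Δ4=1010111010 Δ5=1010111000 | 5Δ
t=1: Δ0=1010111000 Δ1=1010011000 | 1Δ
t=2: Δ0=1010011000 Δ1=1010111000 Δ2=1110111100 Δ3=0110111100 Δ4=0110111101 Δ5=0110111111 | 5Δ
t=3: Δ0=0110111111 Δ1=0110011111 | 1Δ
t=4: Δ0=0110011111 Δ1=0110111111 Δ2=0010111011 Δ3=1010111011 Δ4=1010111010 Δ5=1010111000 | 5Δ
t=5: Δ0=1010111000 Δ1=1010011000 | 1Δ
t=6: Δ0=1010011000 Δ1=1010111000 Δ2=1110111100 Δ3=0110111100 Δ4=0110111101 Δ5=0110111111 | 5Δ
t=7: Δ0=0110111111 Δ1=0110011111 | 1Δ
t=8: Δ0=0110011111 Δ1=0110111111 Δ2=0010111011 Δ3=1010111011 Δ4=1010111010 Δ5=1010111000 | 5Δ
t=9: Δ0=1010111000 Δ1=1010011000 | 1Δ
t=10: Δ0=1010011000 Δ1=1010111000 Δ2=1110111100 Δ3=0110111100 Δ4=0110111101 Δ5=0110111111 | 5Δ
t=11: Δ0=0110111111 Δ1=0110011111 | 1Δ
t=12: Δ0=0110011111 Δ1=0110111111 Δ2=0010111011 Δ3=1010111011 Δ4=1010111010 Δ5=1010111000 | 5Δ
t=13: Δ0=1010111000 Δ1=1010011000 | 1Δ
t=14: Δ0=1010011000 Δ1=1010111000 Δ2=1110111100 Δ3=0110111100 Δ4=0110111101 Δ5=0110111111 | 5Δ
t=15: Δ0=0110111111 Δ1=0110011111 | 1Δ
t=16: Δ0=0110011111 Δ1=0110111111 Δ2=0010111011 Δ3=1010111011 Δ4=1010111010 Δ5=1010111000 | 5Δ
t=17: Δ0=1010111000 Δ1=1010011000 | 1Δ
t=18: Δ0=1010011000 Δ1=1010111000 Δ2=1110111100 Δ3=0110111100 Δ4=0110111101 Δ5=0110111111 | 5Δ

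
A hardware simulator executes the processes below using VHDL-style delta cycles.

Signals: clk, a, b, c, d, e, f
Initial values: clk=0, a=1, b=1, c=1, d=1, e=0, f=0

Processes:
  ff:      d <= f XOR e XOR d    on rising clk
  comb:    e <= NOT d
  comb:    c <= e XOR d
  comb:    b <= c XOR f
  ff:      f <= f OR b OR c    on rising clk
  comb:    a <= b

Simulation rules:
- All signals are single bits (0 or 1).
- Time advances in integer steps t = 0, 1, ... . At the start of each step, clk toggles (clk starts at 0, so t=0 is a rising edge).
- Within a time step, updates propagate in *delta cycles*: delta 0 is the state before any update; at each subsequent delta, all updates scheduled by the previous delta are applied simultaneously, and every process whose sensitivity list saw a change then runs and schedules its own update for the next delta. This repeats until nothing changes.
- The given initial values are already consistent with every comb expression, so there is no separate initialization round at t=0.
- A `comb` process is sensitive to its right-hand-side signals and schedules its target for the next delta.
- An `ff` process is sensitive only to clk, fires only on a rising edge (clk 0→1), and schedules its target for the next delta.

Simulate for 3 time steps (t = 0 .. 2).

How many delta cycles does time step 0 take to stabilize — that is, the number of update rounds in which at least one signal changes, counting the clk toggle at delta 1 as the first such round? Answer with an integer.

t=0 Δ0: b=1 e=0 clk=0 a=1 f=0 d=1 c=1
  Δ1: clk:0→1
  Δ2: f:0→1
  Δ3: b:1→0
  Δ4: a:1→0
  (4Δ to stable)
t=1 Δ0: b=0 e=0 clk=1 a=0 f=1 d=1 c=1
  Δ1: clk:1→0
  (1Δ to stable)
t=2 Δ0: b=0 e=0 clk=0 a=0 f=1 d=1 c=1
  Δ1: clk:0→1
  Δ2: d:1→0
  Δ3: e:0→1, c:1→0
  Δ4: b:0→1, c:0→1
  Δ5: b:1→0, a:0→1
  Δ6: a:1→0
  (6Δ to stable)

4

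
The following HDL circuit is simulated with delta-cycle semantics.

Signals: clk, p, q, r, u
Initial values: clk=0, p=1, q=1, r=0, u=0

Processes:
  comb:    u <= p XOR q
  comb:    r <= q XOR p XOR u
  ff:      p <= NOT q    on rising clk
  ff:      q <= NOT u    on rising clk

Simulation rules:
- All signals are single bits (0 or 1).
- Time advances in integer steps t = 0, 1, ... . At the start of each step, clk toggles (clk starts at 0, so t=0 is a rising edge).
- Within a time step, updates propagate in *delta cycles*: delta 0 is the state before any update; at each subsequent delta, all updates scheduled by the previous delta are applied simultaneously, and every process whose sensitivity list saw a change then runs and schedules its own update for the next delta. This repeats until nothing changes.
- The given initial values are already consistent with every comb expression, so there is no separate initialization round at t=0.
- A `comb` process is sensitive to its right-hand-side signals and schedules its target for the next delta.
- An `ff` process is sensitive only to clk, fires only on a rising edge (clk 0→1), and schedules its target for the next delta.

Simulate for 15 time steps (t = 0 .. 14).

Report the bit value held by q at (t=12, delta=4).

[bits: clk,p,q,u,r]
t=0: Δ0=01100 Δ1=11100 Δ2=10100 Δ3=10111 Δ4=10110 | 4Δ
t=1: Δ0=10110 Δ1=00110 | 1Δ
t=2: Δ0=00110 Δ1=10110 Δ2=10010 Δ3=10001 Δ4=10000 | 4Δ
t=3: Δ0=10000 Δ1=00000 | 1Δ
t=4: Δ0=00000 Δ1=10000 Δ2=11100 | 2Δ
t=5: Δ0=11100 Δ1=01100 | 1Δ
t=6: Δ0=01100 Δ1=11100 Δ2=10100 Δ3=10111 Δ4=10110 | 4Δ
t=7: Δ0=10110 Δ1=00110 | 1Δ
t=8: Δ0=00110 Δ1=10110 Δ2=10010 Δ3=10001 Δ4=10000 | 4Δ
t=9: Δ0=10000 Δ1=00000 | 1Δ
t=10: Δ0=00000 Δ1=10000 Δ2=11100 | 2Δ
t=11: Δ0=11100 Δ1=01100 | 1Δ
t=12: Δ0=01100 Δ1=11100 Δ2=10100 Δ3=10111 Δ4=10110 | 4Δ
t=13: Δ0=10110 Δ1=00110 | 1Δ
t=14: Δ0=00110 Δ1=10110 Δ2=10010 Δ3=10001 Δ4=10000 | 4Δ

1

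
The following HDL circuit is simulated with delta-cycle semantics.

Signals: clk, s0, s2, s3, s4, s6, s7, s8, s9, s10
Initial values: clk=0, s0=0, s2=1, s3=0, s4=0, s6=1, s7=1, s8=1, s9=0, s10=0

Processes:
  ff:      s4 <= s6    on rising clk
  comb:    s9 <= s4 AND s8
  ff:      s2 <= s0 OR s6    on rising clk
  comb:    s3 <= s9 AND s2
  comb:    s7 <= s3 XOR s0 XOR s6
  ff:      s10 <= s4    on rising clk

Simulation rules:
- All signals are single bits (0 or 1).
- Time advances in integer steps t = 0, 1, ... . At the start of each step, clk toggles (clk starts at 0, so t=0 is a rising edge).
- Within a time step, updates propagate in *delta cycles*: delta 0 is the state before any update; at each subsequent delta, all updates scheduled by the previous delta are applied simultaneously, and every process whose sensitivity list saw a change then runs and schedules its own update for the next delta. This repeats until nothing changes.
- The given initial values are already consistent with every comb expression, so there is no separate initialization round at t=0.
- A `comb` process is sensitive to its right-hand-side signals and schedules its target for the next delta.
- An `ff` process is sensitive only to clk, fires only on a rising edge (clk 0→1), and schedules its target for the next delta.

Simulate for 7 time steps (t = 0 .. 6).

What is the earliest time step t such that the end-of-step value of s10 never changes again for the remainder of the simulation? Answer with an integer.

2

[bits: s0,s2,s10,s6,s9,s4,s3,s7,clk,s8]
t=0: Δ0=0101000101 Δ1=0101000111 Δ2=0101010111 Δ3=0101110111 Δ4=0101111111 Δ5=0101111011 | 5Δ
t=1: Δ0=0101111011 Δ1=0101111001 | 1Δ
t=2: Δ0=0101111001 Δ1=0101111011 Δ2=0111111011 | 2Δ
t=3: Δ0=0111111011 Δ1=0111111001 | 1Δ
t=4: Δ0=0111111001 Δ1=0111111011 | 1Δ
t=5: Δ0=0111111011 Δ1=0111111001 | 1Δ
t=6: Δ0=0111111001 Δ1=0111111011 | 1Δ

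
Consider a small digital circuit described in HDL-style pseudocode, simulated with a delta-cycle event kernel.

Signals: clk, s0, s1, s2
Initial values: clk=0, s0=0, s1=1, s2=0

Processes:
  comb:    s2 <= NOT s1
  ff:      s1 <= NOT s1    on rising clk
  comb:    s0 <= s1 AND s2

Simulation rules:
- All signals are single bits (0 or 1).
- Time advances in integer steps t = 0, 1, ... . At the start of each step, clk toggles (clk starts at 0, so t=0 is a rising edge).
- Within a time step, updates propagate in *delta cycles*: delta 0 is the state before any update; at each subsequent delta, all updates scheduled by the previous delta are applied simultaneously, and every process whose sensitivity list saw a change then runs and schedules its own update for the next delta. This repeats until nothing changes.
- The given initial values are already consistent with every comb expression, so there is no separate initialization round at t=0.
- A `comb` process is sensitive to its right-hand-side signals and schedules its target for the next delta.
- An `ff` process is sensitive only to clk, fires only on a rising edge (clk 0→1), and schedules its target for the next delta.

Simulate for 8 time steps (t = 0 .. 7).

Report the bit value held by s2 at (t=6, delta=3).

[bits: s2,clk,s0,s1]
t=0: Δ0=0001 Δ1=0101 Δ2=0100 Δ3=1100 | 3Δ
t=1: Δ0=1100 Δ1=1000 | 1Δ
t=2: Δ0=1000 Δ1=1100 Δ2=1101 Δ3=0111 Δ4=0101 | 4Δ
t=3: Δ0=0101 Δ1=0001 | 1Δ
t=4: Δ0=0001 Δ1=0101 Δ2=0100 Δ3=1100 | 3Δ
t=5: Δ0=1100 Δ1=1000 | 1Δ
t=6: Δ0=1000 Δ1=1100 Δ2=1101 Δ3=0111 Δ4=0101 | 4Δ
t=7: Δ0=0101 Δ1=0001 | 1Δ

0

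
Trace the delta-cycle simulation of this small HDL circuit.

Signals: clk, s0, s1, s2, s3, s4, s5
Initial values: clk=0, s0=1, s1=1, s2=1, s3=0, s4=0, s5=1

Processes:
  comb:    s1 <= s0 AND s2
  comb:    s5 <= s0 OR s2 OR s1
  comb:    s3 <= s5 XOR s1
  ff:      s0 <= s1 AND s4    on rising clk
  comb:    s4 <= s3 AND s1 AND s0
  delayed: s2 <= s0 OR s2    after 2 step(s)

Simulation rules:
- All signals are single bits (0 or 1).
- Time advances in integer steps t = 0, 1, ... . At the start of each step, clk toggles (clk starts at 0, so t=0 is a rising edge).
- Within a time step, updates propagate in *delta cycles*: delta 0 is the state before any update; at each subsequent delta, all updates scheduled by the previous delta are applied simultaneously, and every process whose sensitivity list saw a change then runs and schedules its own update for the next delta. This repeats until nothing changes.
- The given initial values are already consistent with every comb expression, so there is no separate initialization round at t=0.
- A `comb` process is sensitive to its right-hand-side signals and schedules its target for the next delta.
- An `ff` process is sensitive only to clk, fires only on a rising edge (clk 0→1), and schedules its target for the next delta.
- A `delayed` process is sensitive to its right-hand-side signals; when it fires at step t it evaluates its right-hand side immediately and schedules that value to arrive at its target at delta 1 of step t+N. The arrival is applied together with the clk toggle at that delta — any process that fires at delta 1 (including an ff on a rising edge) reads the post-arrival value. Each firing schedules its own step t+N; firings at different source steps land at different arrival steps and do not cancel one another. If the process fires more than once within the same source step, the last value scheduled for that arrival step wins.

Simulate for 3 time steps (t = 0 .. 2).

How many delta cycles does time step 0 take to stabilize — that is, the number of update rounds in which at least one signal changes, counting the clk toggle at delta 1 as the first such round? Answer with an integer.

4

[bits: s1,s5,s3,clk,s0,s2,s4]
t=0: Δ0=1100110 Δ1=1101110 Δ2=1101010 Δ3=0101010 Δ4=0111010 | 4Δ
t=1: Δ0=0111010 Δ1=0110010 | 1Δ
t=2: Δ0=0110010 Δ1=0111010 | 1Δ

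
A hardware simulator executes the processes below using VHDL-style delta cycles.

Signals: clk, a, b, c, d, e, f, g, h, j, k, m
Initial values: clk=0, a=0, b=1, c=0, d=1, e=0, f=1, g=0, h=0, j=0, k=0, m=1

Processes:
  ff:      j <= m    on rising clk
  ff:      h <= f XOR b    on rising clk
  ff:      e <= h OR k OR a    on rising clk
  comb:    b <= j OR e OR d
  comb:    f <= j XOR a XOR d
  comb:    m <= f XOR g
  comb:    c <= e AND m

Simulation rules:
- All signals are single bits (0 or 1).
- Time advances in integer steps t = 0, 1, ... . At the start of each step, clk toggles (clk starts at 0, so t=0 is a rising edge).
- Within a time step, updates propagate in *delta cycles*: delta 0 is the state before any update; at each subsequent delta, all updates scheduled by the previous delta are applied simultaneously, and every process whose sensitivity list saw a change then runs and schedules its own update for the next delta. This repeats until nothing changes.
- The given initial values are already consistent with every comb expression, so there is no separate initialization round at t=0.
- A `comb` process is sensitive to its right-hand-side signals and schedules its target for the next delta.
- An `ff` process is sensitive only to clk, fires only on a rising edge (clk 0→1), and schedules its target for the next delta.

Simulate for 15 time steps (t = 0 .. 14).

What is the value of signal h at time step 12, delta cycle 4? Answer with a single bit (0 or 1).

0

[bits: b,m,d,e,j,k,f,g,c,clk,a,h]
t=0: Δ0=111000100000 Δ1=111000100100 Δ2=111010100100 Δ3=111010000100 Δ4=101010000100 | 4Δ
t=1: Δ0=101010000100 Δ1=101010000000 | 1Δ
t=2: Δ0=101010000000 Δ1=101010000100 Δ2=101000000101 Δ3=101000100101 Δ4=111000100101 | 4Δ
t=3: Δ0=111000100101 Δ1=111000100001 | 1Δ
t=4: Δ0=111000100001 Δ1=111000100101 Δ2=111110100100 Δ3=111110001100 Δ4=101110001100 Δ5=101110000100 | 5Δ
t=5: Δ0=101110000100 Δ1=101110000000 | 1Δ
t=6: Δ0=101110000000 Δ1=101110000100 Δ2=101000000101 Δ3=101000100101 Δ4=111000100101 | 4Δ
t=7: Δ0=111000100101 Δ1=111000100001 | 1Δ
t=8: Δ0=111000100001 Δ1=111000100101 Δ2=111110100100 Δ3=111110001100 Δ4=101110001100 Δ5=101110000100 | 5Δ
t=9: Δ0=101110000100 Δ1=101110000000 | 1Δ
t=10: Δ0=101110000000 Δ1=101110000100 Δ2=101000000101 Δ3=101000100101 Δ4=111000100101 | 4Δ
t=11: Δ0=111000100101 Δ1=111000100001 | 1Δ
t=12: Δ0=111000100001 Δ1=111000100101 Δ2=111110100100 Δ3=111110001100 Δ4=101110001100 Δ5=101110000100 | 5Δ
t=13: Δ0=101110000100 Δ1=101110000000 | 1Δ
t=14: Δ0=101110000000 Δ1=101110000100 Δ2=101000000101 Δ3=101000100101 Δ4=111000100101 | 4Δ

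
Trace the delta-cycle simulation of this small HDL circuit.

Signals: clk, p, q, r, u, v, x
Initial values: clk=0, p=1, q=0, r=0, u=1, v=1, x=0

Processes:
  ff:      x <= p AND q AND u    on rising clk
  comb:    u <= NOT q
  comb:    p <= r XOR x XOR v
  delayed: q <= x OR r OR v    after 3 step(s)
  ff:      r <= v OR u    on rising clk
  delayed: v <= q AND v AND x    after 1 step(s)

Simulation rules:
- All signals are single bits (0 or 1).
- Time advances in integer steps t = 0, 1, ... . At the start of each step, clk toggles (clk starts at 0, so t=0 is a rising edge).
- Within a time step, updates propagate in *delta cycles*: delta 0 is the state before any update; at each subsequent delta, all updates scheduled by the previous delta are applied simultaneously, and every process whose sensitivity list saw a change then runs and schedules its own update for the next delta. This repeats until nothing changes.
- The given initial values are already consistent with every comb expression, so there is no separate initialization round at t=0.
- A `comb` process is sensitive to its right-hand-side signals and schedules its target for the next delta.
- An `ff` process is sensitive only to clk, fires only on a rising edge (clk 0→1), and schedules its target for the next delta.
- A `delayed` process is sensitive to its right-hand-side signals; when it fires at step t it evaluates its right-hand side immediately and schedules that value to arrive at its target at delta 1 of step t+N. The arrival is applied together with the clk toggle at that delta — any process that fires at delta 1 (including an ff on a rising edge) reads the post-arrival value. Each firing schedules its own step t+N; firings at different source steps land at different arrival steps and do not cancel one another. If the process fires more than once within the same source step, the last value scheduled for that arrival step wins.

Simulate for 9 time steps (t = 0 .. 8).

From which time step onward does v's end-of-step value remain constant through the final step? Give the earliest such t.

t=0 Δ0: q=0 u=1 p=1 x=0 clk=0 r=0 v=1
  Δ1: clk:0→1
  Δ2: r:0→1
  Δ3: p:1→0
  (3Δ to stable)
t=1 Δ0: q=0 u=1 p=0 x=0 clk=1 r=1 v=1
  Δ1: clk:1→0
  (1Δ to stable)
t=2 Δ0: q=0 u=1 p=0 x=0 clk=0 r=1 v=1
  Δ1: clk:0→1
  (1Δ to stable)
t=3 Δ0: q=0 u=1 p=0 x=0 clk=1 r=1 v=1
  Δ1: q:0→1, clk:1→0
  Δ2: u:1→0
  (2Δ to stable)
t=4 Δ0: q=1 u=0 p=0 x=0 clk=0 r=1 v=1
  Δ1: clk:0→1, v:1→0
  Δ2: p:0→1, r:1→0
  Δ3: p:1→0
  (3Δ to stable)
t=5 Δ0: q=1 u=0 p=0 x=0 clk=1 r=0 v=0
  Δ1: clk:1→0
  (1Δ to stable)
t=6 Δ0: q=1 u=0 p=0 x=0 clk=0 r=0 v=0
  Δ1: clk:0→1
  (1Δ to stable)
t=7 Δ0: q=1 u=0 p=0 x=0 clk=1 r=0 v=0
  Δ1: q:1→0, clk:1→0
  Δ2: u:0→1
  (2Δ to stable)
t=8 Δ0: q=0 u=1 p=0 x=0 clk=0 r=0 v=0
  Δ1: clk:0→1
  Δ2: r:0→1
  Δ3: p:0→1
  (3Δ to stable)

4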